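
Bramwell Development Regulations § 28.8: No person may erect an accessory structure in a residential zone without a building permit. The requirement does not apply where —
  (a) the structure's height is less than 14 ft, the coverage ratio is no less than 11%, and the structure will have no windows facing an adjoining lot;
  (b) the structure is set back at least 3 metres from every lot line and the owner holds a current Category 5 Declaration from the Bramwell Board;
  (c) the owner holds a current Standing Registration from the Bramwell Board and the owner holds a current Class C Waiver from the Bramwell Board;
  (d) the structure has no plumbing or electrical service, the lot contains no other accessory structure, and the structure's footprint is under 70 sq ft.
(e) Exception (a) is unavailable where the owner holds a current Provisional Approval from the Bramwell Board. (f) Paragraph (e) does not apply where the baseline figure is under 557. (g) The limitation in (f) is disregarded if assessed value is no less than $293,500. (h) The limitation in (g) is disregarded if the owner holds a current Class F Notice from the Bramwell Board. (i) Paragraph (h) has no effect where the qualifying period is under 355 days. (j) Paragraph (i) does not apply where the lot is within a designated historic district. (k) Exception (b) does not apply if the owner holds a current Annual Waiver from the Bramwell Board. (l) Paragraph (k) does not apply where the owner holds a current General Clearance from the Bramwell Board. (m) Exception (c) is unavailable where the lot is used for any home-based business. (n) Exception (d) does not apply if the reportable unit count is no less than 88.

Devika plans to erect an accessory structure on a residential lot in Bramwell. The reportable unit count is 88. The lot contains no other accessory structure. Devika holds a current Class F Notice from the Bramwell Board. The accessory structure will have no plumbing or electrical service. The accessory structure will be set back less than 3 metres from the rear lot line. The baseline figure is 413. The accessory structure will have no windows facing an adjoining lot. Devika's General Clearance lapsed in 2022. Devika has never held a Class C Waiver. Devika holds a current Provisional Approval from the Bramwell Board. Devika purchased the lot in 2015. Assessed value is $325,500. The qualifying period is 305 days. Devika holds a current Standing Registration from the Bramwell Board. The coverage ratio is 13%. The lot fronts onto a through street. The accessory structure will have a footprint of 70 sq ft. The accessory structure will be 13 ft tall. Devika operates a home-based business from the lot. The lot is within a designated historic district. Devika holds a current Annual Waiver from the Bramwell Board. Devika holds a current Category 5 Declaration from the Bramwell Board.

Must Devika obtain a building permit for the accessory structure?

All of (a)'s requirements are met (the structure's height is 13 ft, less than the 14 ft limit; the coverage ratio is 13%, meeting the 11% threshold; no windows face an adjoining lot). Considering the limiting provisions: (e) would limit (a) — a current Provisional Approval is held — but (f) sets (e) aside: (f) applies — the baseline figure is 413, under the 557 limit. (g) operates (assessed value is $325,500, meeting the $293,500 threshold), but is itself disapplied by (h): (h) applies — a current Class F Notice is held. (i) would limit (h) — the qualifying period is 305 days, under the 355 days limit — but (j) sets (i) aside: (j) applies — the lot is in a historic district. So (a) applies.
Exception (b) does not apply: the rear setback is under 3 m.
Exception (c) fails — there is no Class C Waiver in force.
Exception (d) requires that the structure's footprint is under 70 sq ft; but the structure's footprint is 70 sq ft, not under 70 sq ft, so (d) is unavailable.

No — exception (a) applies; Devika does not need a building permit.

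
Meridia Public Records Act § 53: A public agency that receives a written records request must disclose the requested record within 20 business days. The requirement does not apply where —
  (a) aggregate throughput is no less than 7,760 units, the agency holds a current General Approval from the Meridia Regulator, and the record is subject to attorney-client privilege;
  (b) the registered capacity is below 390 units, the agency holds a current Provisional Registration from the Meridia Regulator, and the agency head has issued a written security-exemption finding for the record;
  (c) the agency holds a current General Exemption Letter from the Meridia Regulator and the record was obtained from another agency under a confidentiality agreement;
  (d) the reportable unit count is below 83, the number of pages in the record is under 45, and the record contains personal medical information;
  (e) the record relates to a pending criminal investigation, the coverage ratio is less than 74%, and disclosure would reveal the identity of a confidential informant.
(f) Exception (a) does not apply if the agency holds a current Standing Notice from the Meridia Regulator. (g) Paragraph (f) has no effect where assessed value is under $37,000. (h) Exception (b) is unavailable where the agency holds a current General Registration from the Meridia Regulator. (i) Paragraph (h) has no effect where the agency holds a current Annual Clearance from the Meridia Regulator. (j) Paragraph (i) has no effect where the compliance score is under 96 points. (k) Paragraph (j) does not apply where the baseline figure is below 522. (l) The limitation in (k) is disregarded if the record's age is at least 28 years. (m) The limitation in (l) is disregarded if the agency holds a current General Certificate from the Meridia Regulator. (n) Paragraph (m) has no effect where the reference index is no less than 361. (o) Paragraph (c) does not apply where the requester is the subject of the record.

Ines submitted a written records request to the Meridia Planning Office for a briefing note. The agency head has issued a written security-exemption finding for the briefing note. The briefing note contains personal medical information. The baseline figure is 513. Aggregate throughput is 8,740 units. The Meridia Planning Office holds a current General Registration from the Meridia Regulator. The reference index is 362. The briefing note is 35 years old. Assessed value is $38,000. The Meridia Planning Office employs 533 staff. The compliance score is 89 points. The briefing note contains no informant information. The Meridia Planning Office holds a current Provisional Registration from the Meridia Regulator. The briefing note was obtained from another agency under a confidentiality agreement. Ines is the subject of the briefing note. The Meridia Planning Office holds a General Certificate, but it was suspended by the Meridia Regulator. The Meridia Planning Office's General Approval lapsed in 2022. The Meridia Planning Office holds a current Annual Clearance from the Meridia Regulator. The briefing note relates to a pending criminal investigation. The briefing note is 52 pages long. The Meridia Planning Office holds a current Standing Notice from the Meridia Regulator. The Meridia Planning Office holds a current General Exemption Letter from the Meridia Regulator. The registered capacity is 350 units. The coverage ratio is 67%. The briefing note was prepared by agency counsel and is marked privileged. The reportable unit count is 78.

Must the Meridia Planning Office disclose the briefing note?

Exception (a) requires that the agency holds a current General Approval from the Meridia Regulator; but there is no General Approval in force, so (a) is unavailable.
All of (b)'s requirements are met (the registered capacity is 350 units, below the 390 units limit; a current Provisional Registration is held; a written security-exemption finding has been issued). But: (h) operates against (b): a current General Registration is held. (i) is engaged (a current Annual Clearance is held), but is displaced by (j): (j) operates against (i): the compliance score is 89 points, under the 96 points limit. (k) would limit (j) — the baseline figure is 513, below the 522 limit — but (l) sets (k) aside: (l) applies — the record's age is 35 years, meeting the 28 years threshold. (m), which would lift (l), is not triggered — no current General Certificate is held. (b) is therefore removed.
Exception (c): a current General Exemption Letter is held; the briefing note was obtained under a confidentiality agreement — every condition holds. However, paragraph (o) must be considered: (o) operates against (c): Ines is the subject of the briefing note. Exception (c) does not apply.
Exception (d) fails — the number of pages in the record is 52, not under 45.
Exception (e) does not apply: the briefing note contains no informant information.
Every exception is unavailable, so the rule governs.

Yes — the Meridia Planning Office must disclose the briefing note.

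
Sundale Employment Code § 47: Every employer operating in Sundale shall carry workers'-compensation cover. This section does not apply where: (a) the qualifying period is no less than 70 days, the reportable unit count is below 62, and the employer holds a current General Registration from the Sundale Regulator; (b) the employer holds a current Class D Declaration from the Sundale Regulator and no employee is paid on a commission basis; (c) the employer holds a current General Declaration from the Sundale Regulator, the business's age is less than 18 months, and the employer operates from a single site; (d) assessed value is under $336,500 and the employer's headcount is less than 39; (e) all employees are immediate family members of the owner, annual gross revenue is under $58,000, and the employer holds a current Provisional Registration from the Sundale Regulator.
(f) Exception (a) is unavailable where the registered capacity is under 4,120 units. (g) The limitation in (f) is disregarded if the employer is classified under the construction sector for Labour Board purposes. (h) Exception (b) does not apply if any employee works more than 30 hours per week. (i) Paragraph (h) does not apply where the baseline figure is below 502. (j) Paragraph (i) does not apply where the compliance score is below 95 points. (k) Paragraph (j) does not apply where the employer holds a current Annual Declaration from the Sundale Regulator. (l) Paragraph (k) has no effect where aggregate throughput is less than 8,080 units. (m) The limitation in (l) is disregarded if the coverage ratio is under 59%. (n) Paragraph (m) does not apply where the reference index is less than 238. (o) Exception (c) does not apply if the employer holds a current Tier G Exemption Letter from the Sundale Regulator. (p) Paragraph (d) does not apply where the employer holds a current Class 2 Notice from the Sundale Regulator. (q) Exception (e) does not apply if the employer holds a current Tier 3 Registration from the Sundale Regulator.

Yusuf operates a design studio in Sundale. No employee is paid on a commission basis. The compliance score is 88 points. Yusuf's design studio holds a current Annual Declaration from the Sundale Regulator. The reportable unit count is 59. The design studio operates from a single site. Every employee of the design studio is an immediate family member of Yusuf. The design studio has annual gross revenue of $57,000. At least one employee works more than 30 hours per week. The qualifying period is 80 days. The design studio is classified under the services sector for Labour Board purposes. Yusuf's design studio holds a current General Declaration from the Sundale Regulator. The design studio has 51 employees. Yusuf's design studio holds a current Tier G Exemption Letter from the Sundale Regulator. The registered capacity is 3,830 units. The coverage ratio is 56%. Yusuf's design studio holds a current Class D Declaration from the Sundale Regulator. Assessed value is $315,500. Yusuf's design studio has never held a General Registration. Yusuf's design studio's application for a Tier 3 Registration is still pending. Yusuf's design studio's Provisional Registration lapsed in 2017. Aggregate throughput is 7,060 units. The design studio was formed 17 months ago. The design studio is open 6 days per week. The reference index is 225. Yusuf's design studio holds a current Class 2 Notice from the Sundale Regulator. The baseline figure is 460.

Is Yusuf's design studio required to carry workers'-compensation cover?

Exception (a) requires that the employer holds a current General Registration from the Sundale Regulator; but no current General Registration is held, so (a) is unavailable.
Exception (b) is satisfied on its face — a current Class D Declaration is held; no employee is paid on commission. But: (h) operates against (b): at least one employee exceeds 30 hours/week. (i) operates (the baseline figure is 460, below the 502 limit), but is set aside by (j): (j) operates against (i): the compliance score is 88 points, below the 95 points limit. (k) would limit (j) — a current Annual Declaration is held — but (l) sets (k) aside: (l) operates against (k): aggregate throughput is 7,060 units, less than the 8,080 units limit. (m) would limit (l) — the coverage ratio is 56%, under the 59% limit — but (n) sets (m) aside: (n) operates against (m): the reference index is 225, less than the 238 limit. Exception (b) does not apply.
All of (c)'s requirements are met (a current General Declaration is held; the business's age is 17 months, less than the 18 months limit; the employer operates from a single site). But: (o) operates against (c): a current Tier G Exemption Letter is held. So (c) is unavailable.
Exception (d) does not apply: the employer's headcount is 51, not less than 39.
Exception (e) fails — no current Provisional Registration is held.
No exception applies. The general rule governs.

Yes — Yusuf's design studio must carry workers'-compensation cover.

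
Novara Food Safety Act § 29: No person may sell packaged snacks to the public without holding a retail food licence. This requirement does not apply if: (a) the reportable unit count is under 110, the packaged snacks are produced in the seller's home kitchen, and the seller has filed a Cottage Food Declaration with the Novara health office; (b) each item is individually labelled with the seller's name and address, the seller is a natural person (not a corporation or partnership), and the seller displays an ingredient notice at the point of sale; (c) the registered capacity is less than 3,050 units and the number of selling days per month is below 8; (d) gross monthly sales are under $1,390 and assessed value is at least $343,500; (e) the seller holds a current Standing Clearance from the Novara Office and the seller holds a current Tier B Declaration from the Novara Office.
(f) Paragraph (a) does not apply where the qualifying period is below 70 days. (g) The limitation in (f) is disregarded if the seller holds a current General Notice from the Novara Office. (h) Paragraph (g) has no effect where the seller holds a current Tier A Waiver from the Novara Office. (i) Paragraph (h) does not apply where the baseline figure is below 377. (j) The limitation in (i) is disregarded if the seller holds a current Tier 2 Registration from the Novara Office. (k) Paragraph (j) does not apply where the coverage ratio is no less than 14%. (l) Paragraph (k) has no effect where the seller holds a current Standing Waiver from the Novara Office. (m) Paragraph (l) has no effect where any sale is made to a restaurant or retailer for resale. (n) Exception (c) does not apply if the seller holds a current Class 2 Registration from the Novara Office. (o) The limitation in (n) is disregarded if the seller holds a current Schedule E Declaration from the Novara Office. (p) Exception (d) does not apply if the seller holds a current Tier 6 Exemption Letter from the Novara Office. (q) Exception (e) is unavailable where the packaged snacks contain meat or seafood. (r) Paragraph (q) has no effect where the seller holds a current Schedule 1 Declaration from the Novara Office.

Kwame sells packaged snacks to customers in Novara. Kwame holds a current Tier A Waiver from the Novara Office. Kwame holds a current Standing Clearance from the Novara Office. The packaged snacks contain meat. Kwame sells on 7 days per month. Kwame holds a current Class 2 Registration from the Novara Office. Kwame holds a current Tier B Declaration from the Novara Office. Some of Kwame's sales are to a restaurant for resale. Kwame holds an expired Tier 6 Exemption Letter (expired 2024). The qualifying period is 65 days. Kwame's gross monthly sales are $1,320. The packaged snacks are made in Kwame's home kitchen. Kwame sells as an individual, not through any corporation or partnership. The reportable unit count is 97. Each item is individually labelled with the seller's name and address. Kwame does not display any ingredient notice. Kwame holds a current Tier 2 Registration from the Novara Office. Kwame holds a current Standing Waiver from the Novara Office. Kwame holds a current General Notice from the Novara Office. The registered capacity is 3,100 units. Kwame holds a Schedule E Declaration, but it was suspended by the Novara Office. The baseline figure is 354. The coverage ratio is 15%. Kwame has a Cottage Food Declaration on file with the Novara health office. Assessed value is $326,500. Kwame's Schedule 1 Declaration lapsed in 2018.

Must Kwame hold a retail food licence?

No — exception (a) applies; Kwame is not required to hold a retail food licence.

Exception (a): the reportable unit count is 97, under the 110 limit; the packaged snacks are home-kitchen produced; a Cottage Food Declaration is on file — every condition holds. Applying paragraphs (f)–(m): (f) would limit (a) — the qualifying period is 65 days, below the 70 days limit — but (g) sets (f) aside: (g) operates — a current General Notice is held. (h) is engaged (a current Tier A Waiver is held), but is itself disapplied by (i): (i) operates against (h): the baseline figure is 354, below the 377 limit. (j) is engaged (a current Tier 2 Registration is held), but is displaced by (k): (k) operates — the coverage ratio is 15%, meeting the 14% threshold. (l) is triggered (a current Standing Waiver is held), but is displaced by (m): (m) operates — some sales are to a restaurant for resale. Exception (a) stands.
Exception (b) requires that the seller displays an ingredient notice at the point of sale; but no ingredient notice is displayed, so (b) is unavailable.
Exception (c) fails — the registered capacity is 3,100 units, not less than 3,050 units.
Exception (d) requires that assessed value is at least $343,500; but assessed value is $326,500, short of $343,500, so (d) is unavailable.
All of (e)'s requirements are met (a current Standing Clearance is held; a current Tier B Declaration is held). But applying paragraphs (q)–(r): (q) is engaged — the packaged snacks contain meat. (r), which would lift (q), is not triggered — no current Schedule 1 Declaration is held. Exception (e) does not apply.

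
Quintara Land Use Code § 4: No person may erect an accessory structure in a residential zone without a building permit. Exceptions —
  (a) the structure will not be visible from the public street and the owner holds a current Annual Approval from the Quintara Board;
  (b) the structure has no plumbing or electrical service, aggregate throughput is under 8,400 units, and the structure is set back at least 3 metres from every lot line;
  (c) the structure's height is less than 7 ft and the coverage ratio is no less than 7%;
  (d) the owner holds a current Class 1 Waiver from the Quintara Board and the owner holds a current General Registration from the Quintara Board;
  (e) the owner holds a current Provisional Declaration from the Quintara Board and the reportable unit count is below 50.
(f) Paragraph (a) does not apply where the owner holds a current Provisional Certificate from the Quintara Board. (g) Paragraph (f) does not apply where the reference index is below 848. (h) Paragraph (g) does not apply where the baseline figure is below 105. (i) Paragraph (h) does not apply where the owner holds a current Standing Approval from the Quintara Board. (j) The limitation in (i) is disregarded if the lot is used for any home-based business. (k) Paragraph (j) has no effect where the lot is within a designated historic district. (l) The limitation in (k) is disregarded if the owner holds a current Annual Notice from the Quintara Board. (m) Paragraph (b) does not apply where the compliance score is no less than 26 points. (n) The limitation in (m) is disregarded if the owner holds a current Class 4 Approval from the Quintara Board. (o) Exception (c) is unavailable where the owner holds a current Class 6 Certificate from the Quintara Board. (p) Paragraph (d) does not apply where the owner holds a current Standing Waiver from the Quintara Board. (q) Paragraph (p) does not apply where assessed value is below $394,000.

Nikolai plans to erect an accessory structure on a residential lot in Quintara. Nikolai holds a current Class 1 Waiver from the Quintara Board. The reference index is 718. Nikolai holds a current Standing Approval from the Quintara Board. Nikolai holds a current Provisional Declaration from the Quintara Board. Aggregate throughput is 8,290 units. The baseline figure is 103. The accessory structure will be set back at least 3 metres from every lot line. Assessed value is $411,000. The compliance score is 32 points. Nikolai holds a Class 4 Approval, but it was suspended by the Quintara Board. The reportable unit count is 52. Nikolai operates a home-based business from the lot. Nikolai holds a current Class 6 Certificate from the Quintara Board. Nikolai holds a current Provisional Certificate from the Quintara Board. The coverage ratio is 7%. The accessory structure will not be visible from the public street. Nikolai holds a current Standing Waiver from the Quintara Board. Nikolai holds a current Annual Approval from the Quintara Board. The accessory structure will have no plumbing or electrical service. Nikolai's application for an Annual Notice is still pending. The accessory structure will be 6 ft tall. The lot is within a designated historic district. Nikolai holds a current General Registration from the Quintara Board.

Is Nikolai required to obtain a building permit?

Exception (a)'s conditions are all satisfied: the structure will not be visible from the street; a current Annual Approval is held. Applying paragraphs (f)–(l): (f) operates (a current Provisional Certificate is held), but is overridden by (g): (g) operates against (f): the reference index is 718, below the 848 limit. (h) would limit (g) — the baseline figure is 103, below the 105 limit — but (i) sets (h) aside: (i) is triggered — a current Standing Approval is held. (j) operates (a home-based business operates on the lot), but yields to (k): (k) is triggered — the lot is in a historic district. (l), which would lift (k), is inapplicable — the Annual Notice is not current. Exception (a) stands.
Exception (b): there is no plumbing or electrical service; aggregate throughput is 8,290 units, under the 8,400 units limit; the setback is at least 3 m on every side — every condition holds. Turning to paragraphs (m)–(n): (m) applies — the compliance score is 32 points, meeting the 26 points threshold. (n), which would lift (m), is not triggered — the Class 4 Approval is not current. Exception (b) does not apply.
All of (c)'s requirements are met (the structure's height is 6 ft, less than the 7 ft limit; the coverage ratio is 7%, meeting the 7% threshold). Turning to paragraph (o): (o) is engaged — a current Class 6 Certificate is held. (c) is therefore removed.
All of (d)'s requirements are met (a current Class 1 Waiver is held; a current General Registration is held). Turning to paragraphs (p)–(q): (p) operates — a current Standing Waiver is held. (q) is not engaged (assessed value is $411,000, not below $394,000), so (p) stands. (d) is therefore removed.
Exception (e) requires that the reportable unit count is below 50; but the reportable unit count is 52, not below 50, so (e) is unavailable.

No — exception (a) applies; Nikolai does not need a building permit.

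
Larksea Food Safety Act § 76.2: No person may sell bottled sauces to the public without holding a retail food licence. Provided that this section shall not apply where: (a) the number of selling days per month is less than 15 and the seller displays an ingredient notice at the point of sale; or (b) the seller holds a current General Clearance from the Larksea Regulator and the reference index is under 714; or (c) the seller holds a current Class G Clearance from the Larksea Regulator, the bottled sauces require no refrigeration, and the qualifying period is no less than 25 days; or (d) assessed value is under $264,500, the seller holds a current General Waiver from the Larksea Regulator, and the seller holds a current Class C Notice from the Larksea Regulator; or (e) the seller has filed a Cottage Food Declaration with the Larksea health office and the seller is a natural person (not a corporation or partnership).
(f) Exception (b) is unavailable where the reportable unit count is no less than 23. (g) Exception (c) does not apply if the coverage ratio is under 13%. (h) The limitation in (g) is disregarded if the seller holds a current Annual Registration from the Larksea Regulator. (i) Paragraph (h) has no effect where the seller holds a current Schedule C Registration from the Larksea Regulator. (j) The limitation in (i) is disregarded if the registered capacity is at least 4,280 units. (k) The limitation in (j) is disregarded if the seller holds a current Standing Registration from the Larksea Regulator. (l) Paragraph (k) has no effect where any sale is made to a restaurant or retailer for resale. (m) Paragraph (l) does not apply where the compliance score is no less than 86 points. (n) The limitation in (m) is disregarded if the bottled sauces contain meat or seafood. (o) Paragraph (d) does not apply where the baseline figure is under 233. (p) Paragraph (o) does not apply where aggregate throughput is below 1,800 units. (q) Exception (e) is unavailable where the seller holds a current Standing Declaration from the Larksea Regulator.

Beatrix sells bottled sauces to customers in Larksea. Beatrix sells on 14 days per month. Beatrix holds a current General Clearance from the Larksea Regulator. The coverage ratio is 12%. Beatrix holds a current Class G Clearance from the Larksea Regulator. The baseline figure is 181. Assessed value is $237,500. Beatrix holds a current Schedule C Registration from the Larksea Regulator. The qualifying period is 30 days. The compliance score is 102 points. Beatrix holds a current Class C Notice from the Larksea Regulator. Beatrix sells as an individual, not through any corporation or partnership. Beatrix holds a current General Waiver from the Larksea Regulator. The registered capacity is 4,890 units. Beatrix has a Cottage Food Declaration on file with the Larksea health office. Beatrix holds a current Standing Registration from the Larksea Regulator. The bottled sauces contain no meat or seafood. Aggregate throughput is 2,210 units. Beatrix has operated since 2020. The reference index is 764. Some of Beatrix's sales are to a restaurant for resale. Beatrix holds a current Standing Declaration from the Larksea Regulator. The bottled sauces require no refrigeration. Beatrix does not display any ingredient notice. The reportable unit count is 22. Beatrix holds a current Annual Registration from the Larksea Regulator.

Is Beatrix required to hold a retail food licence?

Yes — Beatrix must hold a retail food licence.

Exception (a) fails — no ingredient notice is displayed.
Exception (b) requires that the reference index is under 714; but the reference index is 764, not under 714, so (b) is unavailable.
Exception (c): a current Class G Clearance is held; the bottled sauces are shelf-stable; the qualifying period is 30 days, meeting the 25 days threshold — every condition holds. But applying paragraphs (g)–(n): (g) is engaged — the coverage ratio is 12%, under the 13% limit. (h) is triggered (a current Annual Registration is held), but is set aside by (i): (i) operates against (h): a current Schedule C Registration is held. (j) is triggered (the registered capacity is 4,890 units, meeting the 4,280 units threshold), but is set aside by (k): (k) is triggered — a current Standing Registration is held. (l) is triggered (some sales are to a restaurant for resale), but is set aside by (m): (m) operates against (l): the compliance score is 102 points, meeting the 86 points threshold. (n), which would lift (m), does not operate here — the bottled sauces contain no meat or seafood. (c) is therefore removed.
Exception (d)'s conditions are all satisfied: assessed value is $237,500, under the $264,500 limit; a current General Waiver is held; a current Class C Notice is held. Turning to paragraphs (o)–(p): (o) operates against (d): the baseline figure is 181, under the 233 limit. (p), which would lift (o), is not triggered — aggregate throughput is 2,210 units, not below 1,800 units. (d) is therefore removed.
Exception (e)'s conditions are all satisfied: a Cottage Food Declaration is on file; the seller is a natural person. But: (q) operates against (e): a current Standing Declaration is held. Exception (e) does not apply.
Every exception is unavailable, so the rule governs.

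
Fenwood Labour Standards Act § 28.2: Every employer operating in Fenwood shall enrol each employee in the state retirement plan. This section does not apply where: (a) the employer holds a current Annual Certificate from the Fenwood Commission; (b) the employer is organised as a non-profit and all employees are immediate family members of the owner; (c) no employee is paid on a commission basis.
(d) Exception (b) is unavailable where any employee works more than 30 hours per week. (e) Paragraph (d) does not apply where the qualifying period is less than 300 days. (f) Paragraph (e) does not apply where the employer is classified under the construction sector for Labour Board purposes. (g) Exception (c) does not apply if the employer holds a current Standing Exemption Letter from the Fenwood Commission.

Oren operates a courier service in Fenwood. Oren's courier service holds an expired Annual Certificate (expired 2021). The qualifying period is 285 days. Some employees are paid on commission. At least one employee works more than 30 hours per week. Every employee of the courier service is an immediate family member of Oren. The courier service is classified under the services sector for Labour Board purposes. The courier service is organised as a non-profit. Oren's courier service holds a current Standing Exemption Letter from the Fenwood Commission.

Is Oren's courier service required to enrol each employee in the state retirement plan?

No — exception (b) applies; Oren's courier service is not required to enrol each employee in the state retirement plan.

Exception (a) does not apply: the Annual Certificate is not current.
Exception (b) is satisfied on its face — the employer is a non-profit; every employee is an immediate family member. Applying paragraphs (d)–(f): (d) is engaged (at least one employee exceeds 30 hours/week), but is overridden by (e): (e) operates against (d): the qualifying period is 285 days, less than the 300 days limit. (f) does not operate here (the courier service is classified under the services sector), so (e) stands. (b) remains available.
Exception (c) requires that no employee is paid on a commission basis; but some employees are paid on commission, so (c) is unavailable.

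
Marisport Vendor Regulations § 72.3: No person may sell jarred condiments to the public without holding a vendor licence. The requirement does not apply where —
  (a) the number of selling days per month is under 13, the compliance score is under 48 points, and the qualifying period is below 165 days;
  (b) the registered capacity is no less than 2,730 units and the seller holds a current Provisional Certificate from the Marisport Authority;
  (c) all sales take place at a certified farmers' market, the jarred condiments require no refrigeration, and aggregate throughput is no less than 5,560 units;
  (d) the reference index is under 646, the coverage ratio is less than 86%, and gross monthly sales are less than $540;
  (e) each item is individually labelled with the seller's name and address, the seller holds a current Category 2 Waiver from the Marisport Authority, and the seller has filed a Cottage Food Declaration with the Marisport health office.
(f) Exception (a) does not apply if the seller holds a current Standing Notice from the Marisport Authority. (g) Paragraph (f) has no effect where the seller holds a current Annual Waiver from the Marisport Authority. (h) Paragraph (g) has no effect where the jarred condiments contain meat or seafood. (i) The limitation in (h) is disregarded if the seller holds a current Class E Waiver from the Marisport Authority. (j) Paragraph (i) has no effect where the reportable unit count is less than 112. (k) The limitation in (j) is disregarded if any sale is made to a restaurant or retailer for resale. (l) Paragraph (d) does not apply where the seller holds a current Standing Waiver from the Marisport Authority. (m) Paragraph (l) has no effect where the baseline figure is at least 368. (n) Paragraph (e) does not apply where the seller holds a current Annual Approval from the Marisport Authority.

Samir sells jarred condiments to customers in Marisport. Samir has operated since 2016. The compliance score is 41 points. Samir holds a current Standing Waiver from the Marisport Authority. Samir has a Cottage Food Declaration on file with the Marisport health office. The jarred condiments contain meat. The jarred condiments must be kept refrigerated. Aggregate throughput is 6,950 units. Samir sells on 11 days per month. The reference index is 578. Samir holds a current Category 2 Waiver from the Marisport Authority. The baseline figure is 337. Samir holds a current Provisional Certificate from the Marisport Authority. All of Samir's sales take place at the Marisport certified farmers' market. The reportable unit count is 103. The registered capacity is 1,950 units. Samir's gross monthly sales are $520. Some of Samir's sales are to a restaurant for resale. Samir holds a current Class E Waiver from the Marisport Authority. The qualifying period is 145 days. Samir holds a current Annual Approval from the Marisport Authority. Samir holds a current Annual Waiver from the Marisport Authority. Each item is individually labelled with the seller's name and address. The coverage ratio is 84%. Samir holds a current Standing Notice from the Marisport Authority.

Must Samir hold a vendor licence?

All of (a)'s requirements are met (the number of selling days per month is 11, under the 13 limit; the compliance score is 41 points, under the 48 points limit; the qualifying period is 145 days, below the 165 days limit). Considering the limiting provisions: (f) operates (a current Standing Notice is held), but is overridden by (g): (g) operates — a current Annual Waiver is held. (h) is engaged (the jarred condiments contain meat), but is displaced by (i): (i) is triggered — a current Class E Waiver is held. (j) would limit (i) — the reportable unit count is 103, less than the 112 limit — but (k) sets (j) aside: (k) operates against (j): some sales are to a restaurant for resale. So (a) applies.
Exception (b) requires that the registered capacity is no less than 2,730 units; but the registered capacity is 1,950 units, short of 2,730 units, so (b) is unavailable.
Exception (c) fails — the jarred condiments require refrigeration.
Exception (d)'s conditions are all satisfied: the reference index is 578, under the 646 limit; the coverage ratio is 84%, less than the 86% limit; gross monthly sales are $520, less than the $540 limit. But: (l) is engaged — a current Standing Waiver is held. (m) is inapplicable (the baseline figure is 337, short of 368), so (l) stands. So (d) is unavailable.
All of (e)'s requirements are met (items are individually labelled; a current Category 2 Waiver is held; a Cottage Food Declaration is on file). But applying paragraph (n): (n) is triggered — a current Annual Approval is held. Exception (e) does not apply.

No — exception (a) applies; Samir is not required to hold a vendor licence.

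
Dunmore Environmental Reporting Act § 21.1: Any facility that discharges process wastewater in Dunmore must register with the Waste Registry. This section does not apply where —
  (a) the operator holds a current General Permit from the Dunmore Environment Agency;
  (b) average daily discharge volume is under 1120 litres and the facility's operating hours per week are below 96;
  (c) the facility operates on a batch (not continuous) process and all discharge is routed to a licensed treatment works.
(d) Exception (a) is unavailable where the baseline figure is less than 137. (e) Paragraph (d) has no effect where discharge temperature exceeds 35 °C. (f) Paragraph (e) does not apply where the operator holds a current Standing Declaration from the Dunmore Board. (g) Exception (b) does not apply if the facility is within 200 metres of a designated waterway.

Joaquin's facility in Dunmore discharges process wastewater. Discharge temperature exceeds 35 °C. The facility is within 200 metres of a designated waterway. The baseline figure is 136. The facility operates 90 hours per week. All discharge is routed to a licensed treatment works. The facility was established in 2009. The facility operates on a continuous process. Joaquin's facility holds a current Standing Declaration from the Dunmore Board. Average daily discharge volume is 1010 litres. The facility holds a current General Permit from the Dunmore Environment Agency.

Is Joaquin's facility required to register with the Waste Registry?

All of (a)'s requirements are met (a current General Permit is held). But applying paragraphs (d)–(f): (d) is triggered — the baseline figure is 136, less than the 137 limit. (e) would limit (d) — discharge temperature exceeds 35 °C — but (f) sets (e) aside: (f) operates against (e): a current Standing Declaration is held. (a) is therefore removed.
Exception (b) is satisfied on its face — average daily discharge volume is 1010 litres, under the 1120 litres limit; the facility's operating hours per week are 90, below the 96 limit. But: (g) operates against (b): the facility is within 200 m of a designated waterway. (b) is therefore removed.
Exception (c) does not apply: the facility operates on a continuous process.
Every exception is unavailable, so the rule governs.

Yes — Joaquin's facility must register with the Waste Registry.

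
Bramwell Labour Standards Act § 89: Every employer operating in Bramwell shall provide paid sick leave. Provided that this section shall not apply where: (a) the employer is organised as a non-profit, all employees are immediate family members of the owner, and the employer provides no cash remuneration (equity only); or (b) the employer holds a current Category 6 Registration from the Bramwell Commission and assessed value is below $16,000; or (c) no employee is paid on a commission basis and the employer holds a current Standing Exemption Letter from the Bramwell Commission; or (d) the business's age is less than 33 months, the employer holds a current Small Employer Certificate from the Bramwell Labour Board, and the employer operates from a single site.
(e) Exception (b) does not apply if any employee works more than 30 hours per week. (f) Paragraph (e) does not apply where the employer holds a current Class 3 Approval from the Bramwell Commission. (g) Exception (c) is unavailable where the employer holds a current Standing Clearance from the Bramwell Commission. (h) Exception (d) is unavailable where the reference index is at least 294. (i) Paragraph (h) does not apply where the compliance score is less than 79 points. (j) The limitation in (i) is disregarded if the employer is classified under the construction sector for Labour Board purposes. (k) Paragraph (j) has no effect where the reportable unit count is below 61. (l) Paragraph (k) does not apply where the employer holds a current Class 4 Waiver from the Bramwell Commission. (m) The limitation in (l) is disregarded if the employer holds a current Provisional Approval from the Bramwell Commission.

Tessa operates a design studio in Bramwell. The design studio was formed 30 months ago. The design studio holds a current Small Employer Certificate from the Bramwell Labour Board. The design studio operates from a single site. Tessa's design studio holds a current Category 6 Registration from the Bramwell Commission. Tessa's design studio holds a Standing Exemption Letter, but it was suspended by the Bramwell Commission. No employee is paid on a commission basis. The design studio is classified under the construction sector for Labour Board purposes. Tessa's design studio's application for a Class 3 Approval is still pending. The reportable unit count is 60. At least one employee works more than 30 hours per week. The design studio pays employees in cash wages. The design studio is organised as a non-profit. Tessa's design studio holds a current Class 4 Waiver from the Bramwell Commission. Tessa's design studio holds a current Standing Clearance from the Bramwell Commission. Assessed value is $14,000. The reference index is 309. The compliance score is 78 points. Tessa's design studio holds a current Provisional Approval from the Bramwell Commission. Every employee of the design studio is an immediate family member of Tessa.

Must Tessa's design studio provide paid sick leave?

Exception (a) fails — employees are paid cash wages.
Exception (b) is satisfied on its face — a current Category 6 Registration is held; assessed value is $14,000, below the $16,000 limit. Turning to paragraphs (e)–(f): (e) is engaged — at least one employee exceeds 30 hours/week. (f), which would lift (e), is not triggered — there is no Class 3 Approval in force. (b) is therefore removed.
Exception (c) does not apply: the Standing Exemption Letter is not current.
All of (d)'s requirements are met (the business's age is 30 months, less than the 33 months limit; a current Small Employer Certificate is held; the employer operates from a single site). Applying paragraphs (h)–(m): (h) would limit (d) — the reference index is 309, meeting the 294 threshold — but (i) sets (h) aside: (i) operates against (h): the compliance score is 78 points, less than the 79 points limit. (j) applies (the design studio is classified under the construction sector), but is set aside by (k): (k) operates — the reportable unit count is 60, below the 61 limit. (l) would limit (k) — a current Class 4 Waiver is held — but (m) sets (l) aside: (m) operates against (l): a current Provisional Approval is held. So (d) applies.

No — exception (d) applies; Tessa's design studio is not required to provide paid sick leave.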